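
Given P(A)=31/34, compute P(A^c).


P(A') = 1 - P(A) = 1 - 31/34 = 3/34

3/34


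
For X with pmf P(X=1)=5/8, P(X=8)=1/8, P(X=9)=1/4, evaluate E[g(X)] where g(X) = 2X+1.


E[2X+1] = sum(g(x)*P(x))
= 3*5/8 + 17*1/8 + 19*1/4
= 35/4

35/4


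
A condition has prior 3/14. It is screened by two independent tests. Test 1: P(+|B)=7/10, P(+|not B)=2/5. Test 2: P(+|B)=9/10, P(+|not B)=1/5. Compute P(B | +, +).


After test 1: P(+) = 7/10*3/14 + 2/5*11/14 = 13/28
P(B|+) = (3/20)/(13/28) = 21/65
After test 2 (use post1 as new prior): P(+) = 9/10*21/65 + 1/5*44/65 = 277/650
P(B|+,+) = (189/650)/(277/650) = 189/277

189/277


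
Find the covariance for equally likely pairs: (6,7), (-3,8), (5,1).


E[X]=8/3, E[Y]=16/3, E[XY]=23/3
Cov(X,Y) = E[XY] - E[X]E[Y] = 23/3 - 8/3*16/3 = -59/9

-59/9


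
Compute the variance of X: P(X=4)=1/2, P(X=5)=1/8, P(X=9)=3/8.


E[X] = 6, E[X^2] = 83/2
Var(X) = E[X^2] - (E[X])^2 = 83/2 - (6)^2 = 11/2

11/2


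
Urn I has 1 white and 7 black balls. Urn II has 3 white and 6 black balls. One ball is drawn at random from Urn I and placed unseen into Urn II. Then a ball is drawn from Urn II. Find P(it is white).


P(transfer white) = 1/8; P(transfer black) = 7/8
If white transferred: Urn II has 4 white of 10, so P(white|white moved) = 2/5
If black transferred: Urn II has 3 white of 10, so P(white|black moved) = 3/10
By total probability: P(white) = 1/8*2/5 + 7/8*3/10 = 5/16

5/16


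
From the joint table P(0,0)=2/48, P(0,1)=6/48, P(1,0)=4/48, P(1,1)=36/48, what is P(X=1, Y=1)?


Read from table: P(X=1, Y=1) = 36/48 = 3/4

3/4


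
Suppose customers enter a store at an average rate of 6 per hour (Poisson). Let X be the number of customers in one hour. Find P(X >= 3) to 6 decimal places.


P(X>=3) = 1 - P(X<=2) = 1 - (e^(-6)*6^0/0! + e^(-6)*6^1/1! + e^(-6)*6^2/2!)
≈ 1 - (0.0024787522 + 0.0148725131 + 0.0446175392)
= 1 - 0.0619688045 = 0.9380311955
≈ 0.938031

0.938031


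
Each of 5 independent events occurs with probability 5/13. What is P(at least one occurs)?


P(at least one) = 1 - P(none)
P(none) = (1 - 5/13)^5 = (8/13)^5 = 32768/371293
P(at least one) = 1 - 32768/371293 = 338525/371293

338525/371293


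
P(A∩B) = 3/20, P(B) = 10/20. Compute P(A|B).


P(A|B) = P(A∩B)/P(B) = (3/20)/(10/20) = 3/10

3/10


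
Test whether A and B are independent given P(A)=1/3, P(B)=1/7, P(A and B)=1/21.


P(A)*P(B) = 1/3*1/7 = 1/21
P(A∩B) = 1/21, which equals P(A)P(B), so independent

Yes, A and B are independent


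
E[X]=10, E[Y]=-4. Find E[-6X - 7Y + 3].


E[-6X - 7Y + 3] = -6*E[X] - 7*E[Y] + 3
= (-6)*(10) + (-7)*(-4) + (3)
= -60 + 28 + 3 = -29

-29


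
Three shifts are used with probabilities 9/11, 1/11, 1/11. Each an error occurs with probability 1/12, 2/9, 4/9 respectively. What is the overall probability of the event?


P(A) = P(A|B1)P(B1) + P(A|B2)P(B2) + P(A|B3)P(B3)
= 1/12*9/11 + 2/9*1/11 + 4/9*1/11
= 3/44 + 2/99 + 4/99 = 17/132

17/132


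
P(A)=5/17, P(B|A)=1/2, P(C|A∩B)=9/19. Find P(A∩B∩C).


P(A∩B∩C) = P(A) * P(B|A) * P(C|A∩B)
= 5/17 * 1/2 * 9/19
= 5/34 * 9/19 = 45/646

45/646


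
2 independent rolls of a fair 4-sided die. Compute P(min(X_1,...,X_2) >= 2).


P(min >= 2) = P(all X_i >= 2) = (P(X_1 >= 2))^2
= (3/4)^2 = 9/16

9/16


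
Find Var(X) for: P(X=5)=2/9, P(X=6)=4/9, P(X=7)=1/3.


E[X] = 55/9, E[X^2] = 341/9
Var(X) = E[X^2] - (E[X])^2 = 341/9 - (55/9)^2 = 44/81

44/81


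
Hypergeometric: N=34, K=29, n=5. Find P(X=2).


P(X=2) = C(29,2)*C(5,3) / C(34,5)
= 406*10 / 278256
= 4060/278256 = 1015/69564

1015/69564


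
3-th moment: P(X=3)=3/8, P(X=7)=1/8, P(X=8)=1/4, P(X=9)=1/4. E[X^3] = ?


E[X^3] = sum(x^3 * P(x))
= 27*3/8 + 343*1/8 + 512*1/4 + 729*1/4
= 1453/4

1453/4


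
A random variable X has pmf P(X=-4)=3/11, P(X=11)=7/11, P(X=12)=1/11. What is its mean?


E[X] = sum(x * P(x))
= -4*3/11 + 11*7/11 + 12*1/11
= 7

7


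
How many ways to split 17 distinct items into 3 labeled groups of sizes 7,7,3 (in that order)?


17! = 355687428096000
Denominator: 7!=5040 * 7!=5040 * 3!=6
Coefficient = 355687428096000 / 152409600 = 2333760

2333760


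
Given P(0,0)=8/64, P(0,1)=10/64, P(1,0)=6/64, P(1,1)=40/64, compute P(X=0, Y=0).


Read from table: P(X=0, Y=0) = 8/64 = 1/8

1/8


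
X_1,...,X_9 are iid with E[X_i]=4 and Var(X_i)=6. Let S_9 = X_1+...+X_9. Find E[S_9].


E[S_n] = n*E[X_1] = 9*4 = 36

36


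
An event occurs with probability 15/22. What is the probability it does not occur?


P(A') = 1 - P(A) = 1 - 15/22 = 7/22

7/22


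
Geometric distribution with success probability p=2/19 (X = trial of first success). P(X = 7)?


P(X=7) = (1-p)^6 * p = (17/19)^6 * 2/19
= 24137569/47045881 * 2/19 = 48275138/893871739

48275138/893871739


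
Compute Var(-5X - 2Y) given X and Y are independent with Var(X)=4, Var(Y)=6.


Independence => Cov(X,Y)=0
Var(-5X - 2Y) = (-5)^2*Var(X) + (-2)^2*Var(Y)
= 25*4 + 4*6 = 124

124


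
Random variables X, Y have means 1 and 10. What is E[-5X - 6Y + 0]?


E[-5X - 6Y + 0] = -5*E[X] - 6*E[Y] + 0
= (-5)*(1) + (-6)*(10) + (0)
= -5 - 60 + 0 = -65

-65


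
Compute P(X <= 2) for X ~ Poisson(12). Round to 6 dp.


P(X<=2) = e^(-12)*12^0/0! + e^(-12)*12^1/1! + e^(-12)*12^2/2!
≈ 0.0000061442 + 0.0000737305 + 0.0004423833
= 0.0005222580
≈ 0.000522

0.000522


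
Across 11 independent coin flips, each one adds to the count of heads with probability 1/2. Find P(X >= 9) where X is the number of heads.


P(X>=9) = P(X=9) + P(X=10) + P(X=11)
= 55/2048 + 11/2048 + 1/2048
= 67/2048

67/2048


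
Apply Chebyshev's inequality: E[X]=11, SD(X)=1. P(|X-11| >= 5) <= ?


k = 5/1 = 5
Chebyshev: P(|X-mu| >= k*sigma) <= 1/k^2 = 1/5^2 = 1/25

1/25


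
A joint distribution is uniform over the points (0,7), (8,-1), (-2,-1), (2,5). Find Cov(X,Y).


E[X]=2, E[Y]=5/2, E[XY]=1
Cov(X,Y) = E[XY] - E[X]E[Y] = 1 - 2*5/2 = -4

-4


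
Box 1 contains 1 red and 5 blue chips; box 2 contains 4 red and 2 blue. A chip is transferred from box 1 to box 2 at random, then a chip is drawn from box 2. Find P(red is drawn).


P(transfer red) = 1/6; P(transfer blue) = 5/6
If red transferred: Urn II has 5 red of 7, so P(red|red moved) = 5/7
If blue transferred: Urn II has 4 red of 7, so P(red|blue moved) = 4/7
By total probability: P(red) = 1/6*5/7 + 5/6*4/7 = 25/42

25/42


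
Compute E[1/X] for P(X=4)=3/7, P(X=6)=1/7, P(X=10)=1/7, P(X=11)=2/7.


E[1/X] = sum(g(x)*P(x))
= 1/4*3/7 + 1/6*1/7 + 1/10*1/7 + 1/11*2/7
= 113/660

113/660


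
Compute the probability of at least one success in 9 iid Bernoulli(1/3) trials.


P(at least one) = 1 - P(none)
P(none) = (1 - 1/3)^9 = (2/3)^9 = 512/19683
P(at least one) = 1 - 512/19683 = 19171/19683

19171/19683


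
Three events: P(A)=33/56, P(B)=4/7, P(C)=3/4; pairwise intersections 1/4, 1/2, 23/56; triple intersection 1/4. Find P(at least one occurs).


P(A∪B∪C) = P(A)+P(B)+P(C) - P(AB)-P(AC)-P(BC) + P(ABC)
= 33/56+4/7+3/4 - 1/4-1/2-23/56 + 1/4
= 1

1


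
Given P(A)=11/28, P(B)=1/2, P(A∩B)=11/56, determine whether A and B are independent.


P(A)*P(B) = 11/28*1/2 = 11/56
P(A∩B) = 11/56, which equals P(A)P(B), so independent

Yes, A and B are independent


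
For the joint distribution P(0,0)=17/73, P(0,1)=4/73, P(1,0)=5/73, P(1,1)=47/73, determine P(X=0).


P(X=0) = P(0,0)+P(0,1) = 17/73 + 4/73 = 21/73

21/73


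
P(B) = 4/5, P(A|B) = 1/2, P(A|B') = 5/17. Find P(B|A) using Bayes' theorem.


P(A) = P(A|B)P(B) + P(A|B')P(B') = 1/2*4/5 + 5/17*1/5 = 39/85
P(B|A) = P(A|B)P(B)/P(A) = (2/5)/(39/85) = 34/39

34/39


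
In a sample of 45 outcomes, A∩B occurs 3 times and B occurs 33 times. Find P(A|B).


P(A|B) = P(A∩B)/P(B) = (3/45)/(33/45) = 3/33 = 1/11

1/11


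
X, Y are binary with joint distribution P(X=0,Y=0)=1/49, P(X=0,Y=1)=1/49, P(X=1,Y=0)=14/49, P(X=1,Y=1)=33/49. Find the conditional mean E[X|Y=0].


P(Y=0) = 15/49
E[X|Y=0] = (0*1 + 1*14)/15 = 14/15

14/15


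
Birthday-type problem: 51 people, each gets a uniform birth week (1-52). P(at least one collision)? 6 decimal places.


P(all different) = prod((52-i)/52 for i=0..50) = 0.000000
P(at least one match) = 1 - 0.000000 = 1.000000

1.000000


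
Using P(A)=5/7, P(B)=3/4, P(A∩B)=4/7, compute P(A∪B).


P(A∪B) = P(A) + P(B) - P(A∩B)
= 5/7 + 3/4 - 4/7 = 25/28

25/28


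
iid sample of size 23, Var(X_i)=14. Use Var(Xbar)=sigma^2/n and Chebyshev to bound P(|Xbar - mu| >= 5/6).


Var(Xbar) = Var(X)/n = 14/23
Chebyshev: P(|Xbar-mu| >= 5/6) <= Var(Xbar)/(5/6)^2 = (14/23)/(25/36) = 504/575

504/575


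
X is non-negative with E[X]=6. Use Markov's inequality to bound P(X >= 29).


Markov: P(X >= a) <= E[X]/a
P(X >= 29) <= 6/29

6/29


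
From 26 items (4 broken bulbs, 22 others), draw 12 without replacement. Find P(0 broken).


P(X=0) = C(4,0)*C(22,12) / C(26,12)
= 1*646646 / 9657700
= 646646/9657700 = 77/1150

77/1150


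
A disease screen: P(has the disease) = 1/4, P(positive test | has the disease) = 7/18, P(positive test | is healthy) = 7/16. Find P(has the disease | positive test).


P(A) = P(A|B)P(B) + P(A|B')P(B') = 7/18*1/4 + 7/16*3/4 = 245/576
P(B|A) = P(A|B)P(B)/P(A) = (7/72)/(245/576) = 8/35

8/35


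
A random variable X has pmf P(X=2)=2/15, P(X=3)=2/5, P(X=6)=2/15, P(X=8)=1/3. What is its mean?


E[X] = sum(x * P(x))
= 2*2/15 + 3*2/5 + 6*2/15 + 8*1/3
= 74/15

74/15


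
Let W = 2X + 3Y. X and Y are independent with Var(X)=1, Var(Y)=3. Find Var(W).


Independence => Cov(X,Y)=0
Var(2X + 3Y) = 2^2*Var(X) + 3^2*Var(Y)
= 4*1 + 9*3 = 31

31


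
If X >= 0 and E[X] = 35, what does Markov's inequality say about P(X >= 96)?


Markov: P(X >= a) <= E[X]/a
P(X >= 96) <= 35/96

35/96


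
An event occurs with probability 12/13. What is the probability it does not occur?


P(A') = 1 - P(A) = 1 - 12/13 = 1/13

1/13


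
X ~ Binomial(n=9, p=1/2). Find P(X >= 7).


P(X>=7) = P(X=7) + P(X=8) + P(X=9)
= 9/128 + 9/512 + 1/512
= 23/256

23/256


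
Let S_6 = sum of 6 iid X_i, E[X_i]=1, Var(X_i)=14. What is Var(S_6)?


By independence, Var(S_n) = n*Var(X_1) = 6*14 = 84

84


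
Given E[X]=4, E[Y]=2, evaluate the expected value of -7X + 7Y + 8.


E[-7X + 7Y + 8] = -7*E[X] + 7*E[Y] + 8
= (-7)*(4) + (7)*(2) + (8)
= -28 + 14 + 8 = -6

-6


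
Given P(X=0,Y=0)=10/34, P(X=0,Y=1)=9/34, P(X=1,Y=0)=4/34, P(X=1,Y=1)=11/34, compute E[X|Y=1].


P(Y=1) = 20/34
E[X|Y=1] = (0*9 + 1*11)/20 = 11/20

11/20


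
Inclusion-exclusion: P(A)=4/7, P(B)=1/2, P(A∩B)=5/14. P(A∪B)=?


P(A∪B) = P(A) + P(B) - P(A∩B)
= 4/7 + 1/2 - 5/14 = 5/7

5/7


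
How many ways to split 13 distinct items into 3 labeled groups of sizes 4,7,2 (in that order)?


13! = 6227020800
Denominator: 4!=24 * 7!=5040 * 2!=2
Coefficient = 6227020800 / 241920 = 25740

25740


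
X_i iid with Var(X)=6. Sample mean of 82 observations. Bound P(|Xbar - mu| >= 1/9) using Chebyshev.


Var(Xbar) = Var(X)/n = 6/82
Chebyshev: P(|Xbar-mu| >= 1/9) <= Var(Xbar)/(1/9)^2 = (3/41)/(1/81) = 243/41
Bound exceeds 1, so trivial bound: 1

1


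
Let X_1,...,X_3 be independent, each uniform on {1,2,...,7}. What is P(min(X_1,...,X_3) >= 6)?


P(min >= 6) = P(all X_i >= 6) = (P(X_1 >= 6))^3
= (2/7)^3 = 8/343

8/343


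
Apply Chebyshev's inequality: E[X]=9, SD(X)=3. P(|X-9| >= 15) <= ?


k = 15/3 = 5
Chebyshev: P(|X-mu| >= k*sigma) <= 1/k^2 = 1/5^2 = 1/25

1/25


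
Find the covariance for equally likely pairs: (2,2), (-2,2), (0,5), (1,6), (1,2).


E[X]=2/5, E[Y]=17/5, E[XY]=8/5
Cov(X,Y) = E[XY] - E[X]E[Y] = 8/5 - 2/5*17/5 = 6/25

6/25


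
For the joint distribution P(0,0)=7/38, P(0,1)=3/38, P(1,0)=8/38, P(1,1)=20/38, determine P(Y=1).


P(Y=1) = P(0,1)+P(1,1) = 3/38 + 20/38 = 23/38

23/38


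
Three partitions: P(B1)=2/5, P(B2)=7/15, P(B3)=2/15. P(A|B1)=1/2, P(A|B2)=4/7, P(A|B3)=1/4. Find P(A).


P(A) = P(A|B1)P(B1) + P(A|B2)P(B2) + P(A|B3)P(B3)
= 1/2*2/5 + 4/7*7/15 + 1/4*2/15
= 1/5 + 4/15 + 1/30 = 1/2

1/2


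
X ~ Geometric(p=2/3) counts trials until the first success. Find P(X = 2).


P(X=2) = (1-p)^1 * p = (1/3)^1 * 2/3
= 1/3 * 2/3 = 2/9

2/9


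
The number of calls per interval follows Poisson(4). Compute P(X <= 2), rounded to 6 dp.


P(X<=2) = e^(-4)*4^0/0! + e^(-4)*4^1/1! + e^(-4)*4^2/2!
≈ 0.0183156389 + 0.0732625556 + 0.1465251111
= 0.2381033056
≈ 0.238103

0.238103


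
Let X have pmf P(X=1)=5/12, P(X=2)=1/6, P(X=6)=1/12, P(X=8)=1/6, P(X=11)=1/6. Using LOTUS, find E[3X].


E[3X] = sum(g(x)*P(x))
= 3*5/12 + 6*1/6 + 18*1/12 + 24*1/6 + 33*1/6
= 53/4

53/4


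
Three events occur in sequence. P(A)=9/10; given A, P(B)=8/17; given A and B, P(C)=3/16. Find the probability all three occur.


P(A∩B∩C) = P(A) * P(B|A) * P(C|A∩B)
= 9/10 * 8/17 * 3/16
= 36/85 * 3/16 = 27/340

27/340


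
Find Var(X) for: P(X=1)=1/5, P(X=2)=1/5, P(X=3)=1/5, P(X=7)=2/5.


E[X] = 4, E[X^2] = 112/5
Var(X) = E[X^2] - (E[X])^2 = 112/5 - (4)^2 = 32/5

32/5


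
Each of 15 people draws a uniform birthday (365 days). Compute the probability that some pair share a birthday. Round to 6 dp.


P(all different) = prod((365-i)/365 for i=0..14) = 0.747099
P(at least one match) = 1 - 0.747099 = 0.252901

0.252901


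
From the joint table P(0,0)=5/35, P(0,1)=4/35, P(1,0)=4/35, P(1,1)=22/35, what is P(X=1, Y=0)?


Read from table: P(X=1, Y=0) = 4/35

4/35


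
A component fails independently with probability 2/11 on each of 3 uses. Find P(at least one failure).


P(at least one) = 1 - P(none)
P(none) = (1 - 2/11)^3 = (9/11)^3 = 729/1331
P(at least one) = 1 - 729/1331 = 602/1331

602/1331


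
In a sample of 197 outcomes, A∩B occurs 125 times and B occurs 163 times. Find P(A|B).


P(A|B) = P(A∩B)/P(B) = (125/197)/(163/197) = 125/163

125/163


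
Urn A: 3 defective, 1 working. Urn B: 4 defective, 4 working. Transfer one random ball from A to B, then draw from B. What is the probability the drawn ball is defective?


P(transfer defective) = 3/4; P(transfer working) = 1/4
If defective transferred: Urn II has 5 defective of 9, so P(defective|defective moved) = 5/9
If working transferred: Urn II has 4 defective of 9, so P(defective|working moved) = 4/9
By total probability: P(defective) = 3/4*5/9 + 1/4*4/9 = 19/36

19/36


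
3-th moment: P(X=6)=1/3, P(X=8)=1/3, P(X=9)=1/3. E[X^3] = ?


E[X^3] = sum(x^3 * P(x))
= 216*1/3 + 512*1/3 + 729*1/3
= 1457/3

1457/3


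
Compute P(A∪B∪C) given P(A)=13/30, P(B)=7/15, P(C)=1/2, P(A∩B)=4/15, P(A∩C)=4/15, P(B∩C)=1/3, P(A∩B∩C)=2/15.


P(A∪B∪C) = P(A)+P(B)+P(C) - P(AB)-P(AC)-P(BC) + P(ABC)
= 13/30+7/15+1/2 - 4/15-4/15-1/3 + 2/15
= 2/3

2/3


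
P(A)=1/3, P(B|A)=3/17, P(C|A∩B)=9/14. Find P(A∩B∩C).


P(A∩B∩C) = P(A) * P(B|A) * P(C|A∩B)
= 1/3 * 3/17 * 9/14
= 1/17 * 9/14 = 9/238

9/238


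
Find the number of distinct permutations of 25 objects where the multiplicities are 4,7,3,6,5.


25! = 15511210043330985984000000
Denominator: 4!=24 * 7!=5040 * 3!=6 * 6!=720 * 5!=120
Coefficient = 15511210043330985984000000 / 62705664000 = 247365374256000

247365374256000


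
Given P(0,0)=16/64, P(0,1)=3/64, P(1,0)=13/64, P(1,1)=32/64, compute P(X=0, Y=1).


Read from table: P(X=0, Y=1) = 3/64

3/64


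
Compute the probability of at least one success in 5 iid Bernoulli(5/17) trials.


P(at least one) = 1 - P(none)
P(none) = (1 - 5/17)^5 = (12/17)^5 = 248832/1419857
P(at least one) = 1 - 248832/1419857 = 1171025/1419857

1171025/1419857


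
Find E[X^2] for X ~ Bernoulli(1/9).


For Bernoulli: X in {0,1}
E[X^2] = 0^2*(1-1/9) + 1^2*1/9 = 1/9

1/9


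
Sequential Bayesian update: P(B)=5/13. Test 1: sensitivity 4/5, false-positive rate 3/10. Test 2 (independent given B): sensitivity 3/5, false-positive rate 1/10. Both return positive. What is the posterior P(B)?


After test 1: P(+) = 4/5*5/13 + 3/10*8/13 = 32/65
P(B|+) = (4/13)/(32/65) = 5/8
After test 2 (use post1 as new prior): P(+) = 3/5*5/8 + 1/10*3/8 = 33/80
P(B|+,+) = (3/8)/(33/80) = 10/11

10/11


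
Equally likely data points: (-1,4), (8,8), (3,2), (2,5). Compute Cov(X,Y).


E[X]=3, E[Y]=19/4, E[XY]=19
Cov(X,Y) = E[XY] - E[X]E[Y] = 19 - 3*19/4 = 19/4

19/4


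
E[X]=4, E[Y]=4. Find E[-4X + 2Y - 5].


E[-4X + 2Y - 5] = -4*E[X] + 2*E[Y] - 5
= (-4)*(4) + (2)*(4) + (-5)
= -16 + 8 - 5 = -13

-13


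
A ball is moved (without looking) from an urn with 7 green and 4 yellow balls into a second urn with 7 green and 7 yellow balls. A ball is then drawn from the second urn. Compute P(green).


P(transfer green) = 7/11; P(transfer yellow) = 4/11
If green transferred: Urn II has 8 green of 15, so P(green|green moved) = 8/15
If yellow transferred: Urn II has 7 green of 15, so P(green|yellow moved) = 7/15
By total probability: P(green) = 7/11*8/15 + 4/11*7/15 = 28/55

28/55


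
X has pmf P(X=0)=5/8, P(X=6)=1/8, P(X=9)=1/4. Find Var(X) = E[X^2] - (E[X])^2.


E[X] = 3, E[X^2] = 99/4
Var(X) = E[X^2] - (E[X])^2 = 99/4 - (3)^2 = 63/4

63/4


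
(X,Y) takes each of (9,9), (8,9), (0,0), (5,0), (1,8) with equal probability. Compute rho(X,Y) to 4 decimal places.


Cov(X,Y) = 8.2800, Var(X) = 13.0400, Var(Y) = 18.1600
rho = Cov/(sqrt(VarX)*sqrt(VarY)) = 0.5381

0.5381


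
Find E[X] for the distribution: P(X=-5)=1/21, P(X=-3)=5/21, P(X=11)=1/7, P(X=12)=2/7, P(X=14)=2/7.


E[X] = sum(x * P(x))
= -5*1/21 - 3*5/21 + 11*1/7 + 12*2/7 + 14*2/7
= 169/21

169/21


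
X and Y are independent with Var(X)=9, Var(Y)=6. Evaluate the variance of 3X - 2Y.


Independence => Cov(X,Y)=0
Var(3X - 2Y) = 3^2*Var(X) + (-2)^2*Var(Y)
= 9*9 + 4*6 = 105

105


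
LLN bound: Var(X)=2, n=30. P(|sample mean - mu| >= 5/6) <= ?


Var(Xbar) = Var(X)/n = 2/30
Chebyshev: P(|Xbar-mu| >= 5/6) <= Var(Xbar)/(5/6)^2 = (1/15)/(25/36) = 12/125

12/125


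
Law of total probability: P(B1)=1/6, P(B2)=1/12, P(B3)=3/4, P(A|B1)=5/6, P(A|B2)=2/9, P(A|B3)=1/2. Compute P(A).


P(A) = P(A|B1)P(B1) + P(A|B2)P(B2) + P(A|B3)P(B3)
= 5/6*1/6 + 2/9*1/12 + 1/2*3/4
= 5/36 + 1/54 + 3/8 = 115/216

115/216


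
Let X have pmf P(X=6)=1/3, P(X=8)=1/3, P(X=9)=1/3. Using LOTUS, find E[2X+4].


E[2X+4] = sum(g(x)*P(x))
= 16*1/3 + 20*1/3 + 22*1/3
= 58/3

58/3


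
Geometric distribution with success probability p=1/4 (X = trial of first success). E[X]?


For geometric (trials until first success), E[X] = 1/p = 1/(1/4) = 4

4


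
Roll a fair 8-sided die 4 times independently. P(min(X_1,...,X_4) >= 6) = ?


P(min >= 6) = P(all X_i >= 6) = (P(X_1 >= 6))^4
= (3/8)^4 = 81/4096

81/4096


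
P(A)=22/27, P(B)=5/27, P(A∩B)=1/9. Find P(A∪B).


P(A∪B) = P(A) + P(B) - P(A∩B)
= 22/27 + 5/27 - 1/9 = 8/9

8/9


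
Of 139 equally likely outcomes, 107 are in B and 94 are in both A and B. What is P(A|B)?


P(A|B) = P(A∩B)/P(B) = (94/139)/(107/139) = 94/107

94/107


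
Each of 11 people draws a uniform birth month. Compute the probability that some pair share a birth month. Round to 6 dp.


P(all different) = prod((12-i)/12 for i=0..10) = 0.000645
P(at least one match) = 1 - 0.000645 = 0.999355

0.999355


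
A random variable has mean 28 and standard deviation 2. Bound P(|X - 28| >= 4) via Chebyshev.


k = 4/2 = 2
Chebyshev: P(|X-mu| >= k*sigma) <= 1/k^2 = 1/2^2 = 1/4

1/4


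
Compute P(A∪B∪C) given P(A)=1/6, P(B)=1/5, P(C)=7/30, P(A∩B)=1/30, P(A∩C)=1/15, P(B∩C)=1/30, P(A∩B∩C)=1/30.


P(A∪B∪C) = P(A)+P(B)+P(C) - P(AB)-P(AC)-P(BC) + P(ABC)
= 1/6+1/5+7/30 - 1/30-1/15-1/30 + 1/30
= 1/2

1/2


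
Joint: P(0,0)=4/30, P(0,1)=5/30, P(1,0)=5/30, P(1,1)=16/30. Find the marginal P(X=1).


P(X=1) = P(1,0)+P(1,1) = 5/30 + 16/30 = 21/30 = 7/10

7/10


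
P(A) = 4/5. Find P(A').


P(A') = 1 - P(A) = 1 - 4/5 = 1/5

1/5


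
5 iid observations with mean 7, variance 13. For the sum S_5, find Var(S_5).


By independence, Var(S_n) = n*Var(X_1) = 5*13 = 65

65


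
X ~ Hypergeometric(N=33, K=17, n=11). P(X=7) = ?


P(X=7) = C(17,7)*C(16,4) / C(33,11)
= 19448*1820 / 193536720
= 35395360/193536720 = 34034/186093

34034/186093


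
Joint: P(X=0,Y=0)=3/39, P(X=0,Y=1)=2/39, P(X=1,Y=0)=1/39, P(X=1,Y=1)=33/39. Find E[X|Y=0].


P(Y=0) = 4/39
E[X|Y=0] = (0*3 + 1*1)/4 = 1/4

1/4


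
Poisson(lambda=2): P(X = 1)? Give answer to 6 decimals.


P(X=1) = e^(-2) * 2^1 / 1!
≈ 0.1353352832 * 2 / 1
≈ 0.270671

0.270671


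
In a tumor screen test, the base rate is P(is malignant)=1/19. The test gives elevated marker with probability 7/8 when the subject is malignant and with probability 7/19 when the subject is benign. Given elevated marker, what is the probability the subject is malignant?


P(A) = P(A|B)P(B) + P(A|B')P(B') = 7/8*1/19 + 7/19*18/19 = 1141/2888
P(B|A) = P(A|B)P(B)/P(A) = (7/152)/(1141/2888) = 19/163

19/163


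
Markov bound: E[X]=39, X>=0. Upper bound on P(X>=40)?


Markov: P(X >= a) <= E[X]/a
P(X >= 40) <= 39/40

39/40


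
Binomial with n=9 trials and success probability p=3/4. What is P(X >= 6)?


P(X>=6) = P(X=6) + P(X=7) + P(X=8) + P(X=9)
= 15309/65536 + 19683/65536 + 59049/262144 + 19683/262144
= 54675/65536

54675/65536


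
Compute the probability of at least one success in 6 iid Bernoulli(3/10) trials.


P(at least one) = 1 - P(none)
P(none) = (1 - 3/10)^6 = (7/10)^6 = 117649/1000000
P(at least one) = 1 - 117649/1000000 = 882351/1000000

882351/1000000


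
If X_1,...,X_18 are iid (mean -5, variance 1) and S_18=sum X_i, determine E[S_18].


E[S_n] = n*E[X_1] = 18*-5 = -90

-90


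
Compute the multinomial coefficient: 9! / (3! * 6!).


9! = 362880
Denominator: 3!=6 * 6!=720
Coefficient = 362880 / 4320 = 84

84


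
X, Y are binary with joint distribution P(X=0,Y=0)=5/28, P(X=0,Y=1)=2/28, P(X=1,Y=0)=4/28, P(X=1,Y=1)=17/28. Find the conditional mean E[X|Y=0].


P(Y=0) = 9/28
E[X|Y=0] = (0*5 + 1*4)/9 = 4/9

4/9


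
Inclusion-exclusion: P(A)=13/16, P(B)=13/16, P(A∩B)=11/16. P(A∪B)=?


P(A∪B) = P(A) + P(B) - P(A∩B)
= 13/16 + 13/16 - 11/16 = 15/16

15/16


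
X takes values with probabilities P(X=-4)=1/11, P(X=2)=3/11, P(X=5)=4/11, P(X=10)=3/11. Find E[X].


E[X] = sum(x * P(x))
= -4*1/11 + 2*3/11 + 5*4/11 + 10*3/11
= 52/11

52/11


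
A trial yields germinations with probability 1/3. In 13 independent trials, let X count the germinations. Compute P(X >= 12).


P(X>=12) = P(X=12) + P(X=13)
= 26/1594323 + 1/1594323
= 1/59049

1/59049


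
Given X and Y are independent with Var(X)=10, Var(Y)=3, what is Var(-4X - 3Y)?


Independence => Cov(X,Y)=0
Var(-4X - 3Y) = (-4)^2*Var(X) + (-3)^2*Var(Y)
= 16*10 + 9*3 = 187

187


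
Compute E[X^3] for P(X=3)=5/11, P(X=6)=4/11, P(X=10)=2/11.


E[X^3] = sum(g(x)*P(x))
= 27*5/11 + 216*4/11 + 1000*2/11
= 2999/11

2999/11


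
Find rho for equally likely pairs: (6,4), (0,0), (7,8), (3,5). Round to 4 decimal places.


Cov(X,Y) = 6.7500, Var(X) = 7.5000, Var(Y) = 8.1875
rho = Cov/(sqrt(VarX)*sqrt(VarY)) = 0.8614

0.8614


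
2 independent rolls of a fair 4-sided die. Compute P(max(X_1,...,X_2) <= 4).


P(max <= 4) = P(all X_i <= 4) = (P(X_1 <= 4))^2
= (4/4)^2 = 1^2 = 1

1


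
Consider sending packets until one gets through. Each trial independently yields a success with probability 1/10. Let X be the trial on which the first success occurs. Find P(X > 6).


P(X > 6) = P(first 6 trials all fail) = (1-p)^6 = (9/10)^6 = 531441/1000000

531441/1000000


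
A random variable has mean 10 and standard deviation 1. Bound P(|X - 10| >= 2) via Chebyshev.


k = 2/1 = 2
Chebyshev: P(|X-mu| >= k*sigma) <= 1/k^2 = 1/2^2 = 1/4

1/4


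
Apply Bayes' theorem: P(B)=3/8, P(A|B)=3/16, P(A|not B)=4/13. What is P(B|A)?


P(A) = P(A|B)P(B) + P(A|B')P(B') = 3/16*3/8 + 4/13*5/8 = 437/1664
P(B|A) = P(A|B)P(B)/P(A) = (9/128)/(437/1664) = 117/437

117/437


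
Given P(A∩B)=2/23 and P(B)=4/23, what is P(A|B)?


P(A|B) = P(A∩B)/P(B) = (6/69)/(12/69) = 6/12 = 1/2

1/2


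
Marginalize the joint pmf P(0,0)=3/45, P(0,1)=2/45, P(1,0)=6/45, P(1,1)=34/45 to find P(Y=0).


P(Y=0) = P(0,0)+P(1,0) = 3/45 + 6/45 = 9/45 = 1/5

1/5


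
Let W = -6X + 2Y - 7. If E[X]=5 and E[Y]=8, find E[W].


E[-6X + 2Y - 7] = -6*E[X] + 2*E[Y] - 7
= (-6)*(5) + (2)*(8) + (-7)
= -30 + 16 - 7 = -21

-21


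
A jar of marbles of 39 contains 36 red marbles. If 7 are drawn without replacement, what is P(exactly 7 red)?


P(X=7) = C(36,7)*C(3,0) / C(39,7)
= 8347680*1 / 15380937
= 8347680/15380937 = 4960/9139

4960/9139


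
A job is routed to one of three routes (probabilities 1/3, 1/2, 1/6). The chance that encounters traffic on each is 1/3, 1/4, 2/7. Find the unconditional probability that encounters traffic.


P(A) = P(A|B1)P(B1) + P(A|B2)P(B2) + P(A|B3)P(B3)
= 1/3*1/3 + 1/4*1/2 + 2/7*1/6
= 1/9 + 1/8 + 1/21 = 143/504

143/504


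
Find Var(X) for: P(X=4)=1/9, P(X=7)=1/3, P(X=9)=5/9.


E[X] = 70/9, E[X^2] = 568/9
Var(X) = E[X^2] - (E[X])^2 = 568/9 - (70/9)^2 = 212/81

212/81


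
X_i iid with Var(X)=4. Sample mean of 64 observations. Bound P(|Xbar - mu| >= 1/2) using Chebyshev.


Var(Xbar) = Var(X)/n = 4/64
Chebyshev: P(|Xbar-mu| >= 1/2) <= Var(Xbar)/(1/2)^2 = (1/16)/(1/4) = 1/4

1/4


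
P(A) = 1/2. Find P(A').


P(A') = 1 - P(A) = 1 - 1/2 = 1/2

1/2


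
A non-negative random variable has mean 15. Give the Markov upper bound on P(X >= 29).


Markov: P(X >= a) <= E[X]/a
P(X >= 29) <= 15/29

15/29


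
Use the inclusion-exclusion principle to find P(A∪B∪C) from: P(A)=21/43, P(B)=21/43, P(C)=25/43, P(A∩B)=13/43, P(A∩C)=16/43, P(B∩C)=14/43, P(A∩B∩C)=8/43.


P(A∪B∪C) = P(A)+P(B)+P(C) - P(AB)-P(AC)-P(BC) + P(ABC)
= 21/43+21/43+25/43 - 13/43-16/43-14/43 + 8/43
= 32/43

32/43


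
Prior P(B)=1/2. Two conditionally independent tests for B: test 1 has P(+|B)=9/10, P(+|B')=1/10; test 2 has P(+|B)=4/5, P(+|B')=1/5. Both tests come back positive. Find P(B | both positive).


After test 1: P(+) = 9/10*1/2 + 1/10*1/2 = 1/2
P(B|+) = (9/20)/(1/2) = 9/10
After test 2 (use post1 as new prior): P(+) = 4/5*9/10 + 1/5*1/10 = 37/50
P(B|+,+) = (18/25)/(37/50) = 36/37

36/37


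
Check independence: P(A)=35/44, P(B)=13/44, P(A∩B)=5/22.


P(A)*P(B) = 35/44*13/44 = 455/1936
P(A∩B) = 5/22 != 455/1936, so not independent

No, A and B are not independent


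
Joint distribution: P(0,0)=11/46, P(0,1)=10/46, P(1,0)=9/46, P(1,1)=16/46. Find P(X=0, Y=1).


Read from table: P(X=0, Y=1) = 10/46 = 5/23

5/23


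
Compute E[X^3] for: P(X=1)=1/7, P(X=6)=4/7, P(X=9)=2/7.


E[X^3] = sum(x^3 * P(x))
= 1*1/7 + 216*4/7 + 729*2/7
= 2323/7

2323/7


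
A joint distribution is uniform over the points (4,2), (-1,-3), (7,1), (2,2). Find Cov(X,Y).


E[X]=3, E[Y]=1/2, E[XY]=11/2
Cov(X,Y) = E[XY] - E[X]E[Y] = 11/2 - 3*1/2 = 4

4


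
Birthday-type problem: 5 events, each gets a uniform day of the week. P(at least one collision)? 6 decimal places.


P(all different) = prod((7-i)/7 for i=0..4) = 0.149938
P(at least one match) = 1 - 0.149938 = 0.850062

0.850062


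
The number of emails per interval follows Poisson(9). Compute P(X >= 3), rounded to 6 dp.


P(X>=3) = 1 - P(X<=2) = 1 - (e^(-9)*9^0/0! + e^(-9)*9^1/1! + e^(-9)*9^2/2!)
≈ 1 - (0.0001234098 + 0.0011106882 + 0.0049980971)
= 1 - 0.0062321951 = 0.9937678049
≈ 0.993768

0.993768


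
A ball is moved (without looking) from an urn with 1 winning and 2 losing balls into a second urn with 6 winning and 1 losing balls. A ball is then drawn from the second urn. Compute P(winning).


P(transfer winning) = 1/3; P(transfer losing) = 2/3
If winning transferred: Urn II has 7 winning of 8, so P(winning|winning moved) = 7/8
If losing transferred: Urn II has 6 winning of 8, so P(winning|losing moved) = 3/4
By total probability: P(winning) = 1/3*7/8 + 2/3*3/4 = 19/24

19/24


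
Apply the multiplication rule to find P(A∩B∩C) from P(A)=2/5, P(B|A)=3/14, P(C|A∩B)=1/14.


P(A∩B∩C) = P(A) * P(B|A) * P(C|A∩B)
= 2/5 * 3/14 * 1/14
= 3/35 * 1/14 = 3/490

3/490


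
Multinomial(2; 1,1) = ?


2! = 2
Denominator: 1!=1 * 1!=1
Coefficient = 2 / 1 = 2

2


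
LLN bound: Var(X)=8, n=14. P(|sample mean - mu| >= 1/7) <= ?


Var(Xbar) = Var(X)/n = 8/14
Chebyshev: P(|Xbar-mu| >= 1/7) <= Var(Xbar)/(1/7)^2 = (4/7)/(1/49) = 28
Bound exceeds 1, so trivial bound: 1

1


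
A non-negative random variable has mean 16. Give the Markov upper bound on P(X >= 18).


Markov: P(X >= a) <= E[X]/a
P(X >= 18) <= 16/18 = 8/9

8/9


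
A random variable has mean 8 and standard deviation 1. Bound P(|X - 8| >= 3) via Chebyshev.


k = 3/1 = 3
Chebyshev: P(|X-mu| >= k*sigma) <= 1/k^2 = 1/3^2 = 1/9

1/9


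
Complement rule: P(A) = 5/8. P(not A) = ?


P(A') = 1 - P(A) = 1 - 5/8 = 3/8

3/8


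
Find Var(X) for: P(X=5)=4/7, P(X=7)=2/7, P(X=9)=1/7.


E[X] = 43/7, E[X^2] = 279/7
Var(X) = E[X^2] - (E[X])^2 = 279/7 - (43/7)^2 = 104/49

104/49


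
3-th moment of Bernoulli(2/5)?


For Bernoulli: X in {0,1}
E[X^3] = 0^3*(1-2/5) + 1^3*2/5 = 2/5

2/5


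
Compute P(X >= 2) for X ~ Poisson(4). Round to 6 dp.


P(X>=2) = 1 - P(X<=1) = 1 - (e^(-4)*4^0/0! + e^(-4)*4^1/1!)
≈ 1 - (0.0183156389 + 0.0732625556)
= 1 - 0.0915781945 = 0.9084218055
≈ 0.908422

0.908422


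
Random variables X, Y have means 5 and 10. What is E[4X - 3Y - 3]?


E[4X - 3Y - 3] = 4*E[X] - 3*E[Y] - 3
= (4)*(5) + (-3)*(10) + (-3)
= 20 - 30 - 3 = -13

-13


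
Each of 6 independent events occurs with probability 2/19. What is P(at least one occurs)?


P(at least one) = 1 - P(none)
P(none) = (1 - 2/19)^6 = (17/19)^6 = 24137569/47045881
P(at least one) = 1 - 24137569/47045881 = 22908312/47045881

22908312/47045881


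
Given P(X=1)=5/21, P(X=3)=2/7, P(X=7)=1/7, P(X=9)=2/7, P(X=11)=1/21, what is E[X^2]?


E[X^2] = sum(g(x)*P(x))
= 1*5/21 + 9*2/7 + 49*1/7 + 81*2/7 + 121*1/21
= 271/7

271/7


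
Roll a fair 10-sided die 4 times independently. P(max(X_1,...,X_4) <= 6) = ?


P(max <= 6) = P(all X_i <= 6) = (P(X_1 <= 6))^4
= (6/10)^4 = (3/5)^4 = 81/625

81/625


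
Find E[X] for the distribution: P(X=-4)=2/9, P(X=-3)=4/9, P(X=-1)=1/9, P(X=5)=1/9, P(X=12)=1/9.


E[X] = sum(x * P(x))
= -4*2/9 - 3*4/9 - 1*1/9 + 5*1/9 + 12*1/9
= -4/9

-4/9


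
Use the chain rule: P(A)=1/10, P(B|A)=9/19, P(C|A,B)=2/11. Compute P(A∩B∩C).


P(A∩B∩C) = P(A) * P(B|A) * P(C|A∩B)
= 1/10 * 9/19 * 2/11
= 9/190 * 2/11 = 9/1045

9/1045


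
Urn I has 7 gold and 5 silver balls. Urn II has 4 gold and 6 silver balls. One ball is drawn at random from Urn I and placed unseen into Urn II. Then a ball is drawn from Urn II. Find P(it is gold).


P(transfer gold) = 7/12; P(transfer silver) = 5/12
If gold transferred: Urn II has 5 gold of 11, so P(gold|gold moved) = 5/11
If silver transferred: Urn II has 4 gold of 11, so P(gold|silver moved) = 4/11
By total probability: P(gold) = 7/12*5/11 + 5/12*4/11 = 5/12

5/12


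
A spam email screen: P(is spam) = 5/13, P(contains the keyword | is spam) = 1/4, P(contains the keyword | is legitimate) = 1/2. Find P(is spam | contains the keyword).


P(A) = P(A|B)P(B) + P(A|B')P(B') = 1/4*5/13 + 1/2*8/13 = 21/52
P(B|A) = P(A|B)P(B)/P(A) = (5/52)/(21/52) = 5/21

5/21


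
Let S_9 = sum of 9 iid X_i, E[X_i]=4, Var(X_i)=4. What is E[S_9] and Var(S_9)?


E[S_n] = n*mu = 9*4 = 36
Var(S_n) = n*sigma^2 = 9*4 = 36

E[S_9]=36, Var(S_9)=36


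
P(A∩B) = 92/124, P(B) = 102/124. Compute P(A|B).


P(A|B) = P(A∩B)/P(B) = (92/124)/(102/124) = 92/102 = 46/51

46/51


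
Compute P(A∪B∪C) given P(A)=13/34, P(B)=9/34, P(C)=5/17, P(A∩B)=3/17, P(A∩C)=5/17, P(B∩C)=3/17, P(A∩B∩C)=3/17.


P(A∪B∪C) = P(A)+P(B)+P(C) - P(AB)-P(AC)-P(BC) + P(ABC)
= 13/34+9/34+5/17 - 3/17-5/17-3/17 + 3/17
= 8/17

8/17


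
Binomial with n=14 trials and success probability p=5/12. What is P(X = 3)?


P(X=3) = C(14,3) * p^3 * (1-p)^11
= 364 * 125/1728 * 1977326743/743008370688
= 22492091701625/320979616137216

22492091701625/320979616137216


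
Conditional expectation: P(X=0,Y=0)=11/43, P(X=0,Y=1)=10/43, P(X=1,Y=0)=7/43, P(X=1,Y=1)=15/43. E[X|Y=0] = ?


P(Y=0) = 18/43
E[X|Y=0] = (0*11 + 1*7)/18 = 7/18

7/18


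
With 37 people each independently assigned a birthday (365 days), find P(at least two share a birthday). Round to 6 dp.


P(all different) = prod((365-i)/365 for i=0..36) = 0.151266
P(at least one match) = 1 - 0.151266 = 0.848734

0.848734


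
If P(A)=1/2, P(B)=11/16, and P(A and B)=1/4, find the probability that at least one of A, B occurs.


P(A∪B) = P(A) + P(B) - P(A∩B)
= 1/2 + 11/16 - 1/4 = 15/16

15/16


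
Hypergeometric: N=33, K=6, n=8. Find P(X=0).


P(X=0) = C(6,0)*C(27,8) / C(33,8)
= 1*2220075 / 13884156
= 2220075/13884156 = 575/3596

575/3596


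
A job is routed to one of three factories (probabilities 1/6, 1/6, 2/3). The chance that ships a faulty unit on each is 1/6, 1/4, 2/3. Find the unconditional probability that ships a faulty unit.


P(A) = P(A|B1)P(B1) + P(A|B2)P(B2) + P(A|B3)P(B3)
= 1/6*1/6 + 1/4*1/6 + 2/3*2/3
= 1/36 + 1/24 + 4/9 = 37/72

37/72


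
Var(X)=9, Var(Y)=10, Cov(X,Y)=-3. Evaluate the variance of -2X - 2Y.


Var(-2X - 2Y) = (-2)^2*Var(X) + (-2)^2*Var(Y) + 2*(-2)*(-2)*Cov(X,Y)
= 4*9 + 4*10 + 8*(-3)
= 36 + 40 - 24 = 52

52


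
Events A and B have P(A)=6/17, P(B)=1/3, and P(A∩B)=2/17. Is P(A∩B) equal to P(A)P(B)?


P(A)*P(B) = 6/17*1/3 = 2/17
P(A∩B) = 2/17, which equals P(A)P(B), so independent

Yes, A and B are independent


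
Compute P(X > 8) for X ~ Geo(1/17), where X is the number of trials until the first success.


P(X > 8) = P(first 8 trials all fail) = (1-p)^8 = (16/17)^8 = 4294967296/6975757441

4294967296/6975757441


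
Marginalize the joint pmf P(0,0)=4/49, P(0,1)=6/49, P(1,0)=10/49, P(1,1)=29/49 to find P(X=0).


P(X=0) = P(0,0)+P(0,1) = 4/49 + 6/49 = 10/49

10/49


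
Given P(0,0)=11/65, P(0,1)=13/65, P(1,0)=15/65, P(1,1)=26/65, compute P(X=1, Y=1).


Read from table: P(X=1, Y=1) = 26/65 = 2/5

2/5


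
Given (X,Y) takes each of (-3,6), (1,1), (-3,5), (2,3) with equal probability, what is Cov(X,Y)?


E[X]=-3/4, E[Y]=15/4, E[XY]=-13/2
Cov(X,Y) = E[XY] - E[X]E[Y] = -13/2 + 3/4*15/4 = -59/16

-59/16


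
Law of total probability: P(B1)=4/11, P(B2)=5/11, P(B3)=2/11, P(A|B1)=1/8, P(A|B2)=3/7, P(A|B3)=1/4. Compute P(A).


P(A) = P(A|B1)P(B1) + P(A|B2)P(B2) + P(A|B3)P(B3)
= 1/8*4/11 + 3/7*5/11 + 1/4*2/11
= 1/22 + 15/77 + 1/22 = 2/7

2/7


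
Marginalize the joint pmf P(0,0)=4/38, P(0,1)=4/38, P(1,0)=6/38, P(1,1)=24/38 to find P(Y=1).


P(Y=1) = P(0,1)+P(1,1) = 4/38 + 24/38 = 28/38 = 14/19

14/19


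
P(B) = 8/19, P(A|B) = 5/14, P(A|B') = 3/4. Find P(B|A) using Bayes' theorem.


P(A) = P(A|B)P(B) + P(A|B')P(B') = 5/14*8/19 + 3/4*11/19 = 311/532
P(B|A) = P(A|B)P(B)/P(A) = (20/133)/(311/532) = 80/311

80/311


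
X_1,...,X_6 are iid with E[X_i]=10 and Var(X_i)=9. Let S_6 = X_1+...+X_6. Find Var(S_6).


By independence, Var(S_n) = n*Var(X_1) = 6*9 = 54

54


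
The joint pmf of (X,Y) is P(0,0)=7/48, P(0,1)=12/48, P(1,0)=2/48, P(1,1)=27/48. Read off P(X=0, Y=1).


Read from table: P(X=0, Y=1) = 12/48 = 1/4

1/4


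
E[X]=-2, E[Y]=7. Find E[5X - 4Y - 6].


E[5X - 4Y - 6] = 5*E[X] - 4*E[Y] - 6
= (5)*(-2) + (-4)*(7) + (-6)
= -10 - 28 - 6 = -44

-44


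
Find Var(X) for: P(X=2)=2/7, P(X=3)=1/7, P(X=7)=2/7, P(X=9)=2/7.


E[X] = 39/7, E[X^2] = 277/7
Var(X) = E[X^2] - (E[X])^2 = 277/7 - (39/7)^2 = 418/49

418/49


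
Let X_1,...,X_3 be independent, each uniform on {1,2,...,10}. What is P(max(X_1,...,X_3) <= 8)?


P(max <= 8) = P(all X_i <= 8) = (P(X_1 <= 8))^3
= (8/10)^3 = (4/5)^3 = 64/125

64/125


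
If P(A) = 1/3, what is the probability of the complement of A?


P(A') = 1 - P(A) = 1 - 1/3 = 2/3

2/3


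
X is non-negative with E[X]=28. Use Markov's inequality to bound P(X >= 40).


Markov: P(X >= a) <= E[X]/a
P(X >= 40) <= 28/40 = 7/10

7/10


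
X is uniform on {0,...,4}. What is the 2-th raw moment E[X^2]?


E[X^2] = (1/5) * sum(x^2 for x=0..4)
= 30/5 = 6

6


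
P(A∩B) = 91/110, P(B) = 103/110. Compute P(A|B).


P(A|B) = P(A∩B)/P(B) = (91/110)/(103/110) = 91/103

91/103


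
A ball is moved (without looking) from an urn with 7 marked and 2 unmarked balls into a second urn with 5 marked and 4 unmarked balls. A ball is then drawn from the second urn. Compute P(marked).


P(transfer marked) = 7/9; P(transfer unmarked) = 2/9
If marked transferred: Urn II has 6 marked of 10, so P(marked|marked moved) = 3/5
If unmarked transferred: Urn II has 5 marked of 10, so P(marked|unmarked moved) = 1/2
By total probability: P(marked) = 7/9*3/5 + 2/9*1/2 = 26/45

26/45


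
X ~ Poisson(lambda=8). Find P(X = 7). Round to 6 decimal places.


P(X=7) = e^(-8) * 8^7 / 7!
≈ 0.0003354626279 * 2097152 / 5040
≈ 0.139587

0.139587


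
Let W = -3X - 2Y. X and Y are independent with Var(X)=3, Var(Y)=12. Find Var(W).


Independence => Cov(X,Y)=0
Var(-3X - 2Y) = (-3)^2*Var(X) + (-2)^2*Var(Y)
= 9*3 + 4*12 = 75

75


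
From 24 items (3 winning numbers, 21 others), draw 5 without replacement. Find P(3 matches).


P(X=3) = C(3,3)*C(21,2) / C(24,5)
= 1*210 / 42504
= 210/42504 = 5/1012

5/1012


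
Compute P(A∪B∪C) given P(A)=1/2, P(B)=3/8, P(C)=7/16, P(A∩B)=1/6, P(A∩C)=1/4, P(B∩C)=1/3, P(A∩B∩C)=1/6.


P(A∪B∪C) = P(A)+P(B)+P(C) - P(AB)-P(AC)-P(BC) + P(ABC)
= 1/2+3/8+7/16 - 1/6-1/4-1/3 + 1/6
= 35/48

35/48


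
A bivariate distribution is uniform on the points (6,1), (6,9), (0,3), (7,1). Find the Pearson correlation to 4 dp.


Cov(X,Y) = 0.1250, Var(X) = 7.6875, Var(Y) = 10.7500
rho = Cov/(sqrt(VarX)*sqrt(VarY)) = 0.0138

0.0138


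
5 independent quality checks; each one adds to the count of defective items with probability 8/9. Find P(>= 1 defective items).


P(at least one) = 1 - P(none)
P(none) = (1 - 8/9)^5 = (1/9)^5 = 1/59049
P(at least one) = 1 - 1/59049 = 59048/59049

59048/59049


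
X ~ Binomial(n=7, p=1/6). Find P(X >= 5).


P(X>=5) = P(X=5) + P(X=6) + P(X=7)
= 175/93312 + 35/279936 + 1/279936
= 187/93312

187/93312


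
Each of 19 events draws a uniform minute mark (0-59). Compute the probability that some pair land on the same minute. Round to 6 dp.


P(all different) = prod((60-i)/60 for i=0..18) = 0.040820
P(at least one match) = 1 - 0.040820 = 0.959180

0.959180


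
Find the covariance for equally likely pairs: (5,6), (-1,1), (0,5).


E[X]=4/3, E[Y]=4, E[XY]=29/3
Cov(X,Y) = E[XY] - E[X]E[Y] = 29/3 - 4/3*4 = 13/3

13/3


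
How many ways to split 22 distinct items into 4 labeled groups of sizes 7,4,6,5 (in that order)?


22! = 1124000727777607680000
Denominator: 7!=5040 * 4!=24 * 6!=720 * 5!=120
Coefficient = 1124000727777607680000 / 10450944000 = 107550162720

107550162720


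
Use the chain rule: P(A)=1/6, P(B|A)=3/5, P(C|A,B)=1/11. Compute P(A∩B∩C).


P(A∩B∩C) = P(A) * P(B|A) * P(C|A∩B)
= 1/6 * 3/5 * 1/11
= 1/10 * 1/11 = 1/110

1/110


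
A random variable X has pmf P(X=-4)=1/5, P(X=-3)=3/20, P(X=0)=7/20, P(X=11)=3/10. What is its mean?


E[X] = sum(x * P(x))
= -4*1/5 - 3*3/20 + 0*7/20 + 11*3/10
= 41/20

41/20


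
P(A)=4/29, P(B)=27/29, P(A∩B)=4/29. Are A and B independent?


P(A)*P(B) = 4/29*27/29 = 108/841
P(A∩B) = 4/29 != 108/841, so not independent

No, A and B are not independent


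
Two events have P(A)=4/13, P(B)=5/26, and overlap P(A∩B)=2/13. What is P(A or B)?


P(A∪B) = P(A) + P(B) - P(A∩B)
= 4/13 + 5/26 - 2/13 = 9/26

9/26


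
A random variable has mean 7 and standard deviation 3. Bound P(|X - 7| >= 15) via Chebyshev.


k = 15/3 = 5
Chebyshev: P(|X-mu| >= k*sigma) <= 1/k^2 = 1/5^2 = 1/25

1/25
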